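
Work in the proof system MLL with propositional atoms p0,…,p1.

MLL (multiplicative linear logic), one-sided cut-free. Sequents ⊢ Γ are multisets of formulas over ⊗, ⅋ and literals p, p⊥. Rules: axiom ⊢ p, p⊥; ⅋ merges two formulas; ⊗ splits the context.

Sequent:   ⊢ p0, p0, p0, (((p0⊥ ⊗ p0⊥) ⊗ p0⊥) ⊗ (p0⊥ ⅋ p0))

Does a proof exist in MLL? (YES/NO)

Derivation (root first):
[⊗]  ⊢ p0, p0, p0, (((p0⊥ ⊗ p0⊥) ⊗ p0⊥) ⊗ (p0⊥ ⅋ p0))
  [⊗]  ⊢ p0, p0, p0, ((p0⊥ ⊗ p0⊥) ⊗ p0⊥)
    [⊗]  ⊢ p0, p0, (p0⊥ ⊗ p0⊥)
      [Ax]  ⊢ p0, p0⊥
      [Ax]  ⊢ p0, p0⊥
    [Ax]  ⊢ p0, p0⊥
  [⅋]  ⊢ (p0⊥ ⅋ p0)
    [Ax]  ⊢ p0, p0⊥

Result: YES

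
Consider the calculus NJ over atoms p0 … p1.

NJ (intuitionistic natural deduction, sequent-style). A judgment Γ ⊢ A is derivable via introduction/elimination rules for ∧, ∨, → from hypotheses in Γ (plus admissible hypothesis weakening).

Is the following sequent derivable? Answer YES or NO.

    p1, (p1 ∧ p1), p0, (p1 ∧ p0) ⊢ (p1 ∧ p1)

Derivation (root first):
[Wk] p1, (p1 ∧ p1), p0, (p1 ∧ p0) ⊢ (p1 ∧ p1)
  [∧I] p1, (p1 ∧ p1), p0 ⊢ (p1 ∧ p1)
    [Wk] p1, (p1 ∧ p1), p0 ⊢ p1
      [Wk] p1, (p1 ∧ p1) ⊢ p1
        [Ax] p1 ⊢ p1
    [Wk] p1, (p1 ∧ p1), p0 ⊢ p1
      [Wk] p1, (p1 ∧ p1) ⊢ p1
        [Ax] p1 ⊢ p1

Result: YES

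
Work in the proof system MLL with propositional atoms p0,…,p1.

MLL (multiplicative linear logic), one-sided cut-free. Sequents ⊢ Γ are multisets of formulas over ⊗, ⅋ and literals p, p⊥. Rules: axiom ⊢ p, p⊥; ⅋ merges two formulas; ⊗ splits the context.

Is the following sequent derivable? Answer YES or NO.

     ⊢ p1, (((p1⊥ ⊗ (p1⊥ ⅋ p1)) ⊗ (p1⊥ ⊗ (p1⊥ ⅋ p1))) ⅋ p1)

Derivation (root first):
[⅋]  ⊢ p1, (((p1⊥ ⊗ (p1⊥ ⅋ p1)) ⊗ (p1⊥ ⊗ (p1⊥ ⅋ p1))) ⅋ p1)
  [⊗]  ⊢ p1, p1, ((p1⊥ ⊗ (p1⊥ ⅋ p1)) ⊗ (p1⊥ ⊗ (p1⊥ ⅋ p1)))
    [⊗]  ⊢ p1, (p1⊥ ⊗ (p1⊥ ⅋ p1))
      [Ax]  ⊢ p1, p1⊥
      [⅋]  ⊢ (p1⊥ ⅋ p1)
        [Ax]  ⊢ p1, p1⊥
    [⊗]  ⊢ p1, (p1⊥ ⊗ (p1⊥ ⅋ p1))
      [Ax]  ⊢ p1, p1⊥
      [⅋]  ⊢ (p1⊥ ⅋ p1)
        [Ax]  ⊢ p1, p1⊥

Result: YES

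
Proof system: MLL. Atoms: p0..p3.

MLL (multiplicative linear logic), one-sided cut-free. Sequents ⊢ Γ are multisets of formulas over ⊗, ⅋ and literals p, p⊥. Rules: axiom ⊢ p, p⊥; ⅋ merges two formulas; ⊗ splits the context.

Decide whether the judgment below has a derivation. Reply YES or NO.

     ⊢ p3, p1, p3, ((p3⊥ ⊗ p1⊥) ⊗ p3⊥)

Derivation (root first):
[⊗]  ⊢ p3, p1, p3, ((p3⊥ ⊗ p1⊥) ⊗ p3⊥)
  [⊗]  ⊢ p3, p1, (p3⊥ ⊗ p1⊥)
    [Ax]  ⊢ p3, p3⊥
    [Ax]  ⊢ p1, p1⊥
  [Ax]  ⊢ p3, p3⊥

Result: YES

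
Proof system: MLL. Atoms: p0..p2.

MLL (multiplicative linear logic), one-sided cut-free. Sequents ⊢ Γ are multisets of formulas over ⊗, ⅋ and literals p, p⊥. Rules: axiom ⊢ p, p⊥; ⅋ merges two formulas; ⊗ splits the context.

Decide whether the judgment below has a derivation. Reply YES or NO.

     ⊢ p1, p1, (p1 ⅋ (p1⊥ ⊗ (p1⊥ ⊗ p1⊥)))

Derivation trace:
[⅋]  ⊢ p1, p1, (p1 ⅋ (p1⊥ ⊗ (p1⊥ ⊗ p1⊥)))
  [⊗]  ⊢ p1, p1, p1, (p1⊥ ⊗ (p1⊥ ⊗ p1⊥))
    [Ax]  ⊢ p1, p1⊥
    [⊗]  ⊢ p1, p1, (p1⊥ ⊗ p1⊥)
      [Ax]  ⊢ p1, p1⊥
      [Ax]  ⊢ p1, p1⊥

Result: YES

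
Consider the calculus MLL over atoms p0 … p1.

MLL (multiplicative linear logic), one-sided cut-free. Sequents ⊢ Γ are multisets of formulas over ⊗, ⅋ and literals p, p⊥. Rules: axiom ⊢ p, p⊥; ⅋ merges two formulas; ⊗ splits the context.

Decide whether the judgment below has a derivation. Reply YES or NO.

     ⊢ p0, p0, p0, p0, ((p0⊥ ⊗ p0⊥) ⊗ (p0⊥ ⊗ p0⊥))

Derivation (root first):
[⊗]  ⊢ p0, p0, p0, p0, ((p0⊥ ⊗ p0⊥) ⊗ (p0⊥ ⊗ p0⊥))
  [⊗]  ⊢ p0, p0, (p0⊥ ⊗ p0⊥)
    [Ax]  ⊢ p0, p0⊥
    [Ax]  ⊢ p0, p0⊥
  [⊗]  ⊢ p0, p0, (p0⊥ ⊗ p0⊥)
    [Ax]  ⊢ p0, p0⊥
    [Ax]  ⊢ p0, p0⊥

Result: YES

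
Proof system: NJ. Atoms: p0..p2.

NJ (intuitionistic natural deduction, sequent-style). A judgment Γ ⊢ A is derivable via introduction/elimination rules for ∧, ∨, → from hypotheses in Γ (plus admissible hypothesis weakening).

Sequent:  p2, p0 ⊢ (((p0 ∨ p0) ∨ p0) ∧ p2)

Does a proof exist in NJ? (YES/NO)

Derivation trace:
[∧I] p2, p0 ⊢ (((p0 ∨ p0) ∨ p0) ∧ p2)
  [∨I₁] p0 ⊢ ((p0 ∨ p0) ∨ p0)
    [∨I₁] p0 ⊢ (p0 ∨ p0)
      [Ax] p0 ⊢ p0
  [Ax] p2 ⊢ p2

Result: YES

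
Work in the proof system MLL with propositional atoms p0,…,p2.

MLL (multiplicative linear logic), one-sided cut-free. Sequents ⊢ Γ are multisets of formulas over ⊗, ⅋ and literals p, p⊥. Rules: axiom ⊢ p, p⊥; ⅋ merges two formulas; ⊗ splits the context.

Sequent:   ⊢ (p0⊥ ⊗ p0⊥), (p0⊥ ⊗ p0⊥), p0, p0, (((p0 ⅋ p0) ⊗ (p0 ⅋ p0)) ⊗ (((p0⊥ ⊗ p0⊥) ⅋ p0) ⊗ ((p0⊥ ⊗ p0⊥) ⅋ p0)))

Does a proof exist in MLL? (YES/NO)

Derivation (root first):
[⊗]  ⊢ (p0⊥ ⊗ p0⊥), (p0⊥ ⊗ p0⊥), p0, p0, (((p0 ⅋ p0) ⊗ (p0 ⅋ p0)) ⊗ (((p0⊥ ⊗ p0⊥) ⅋ p0) ⊗ ((p0⊥ ⊗ p0⊥) ⅋ p0)))
  [⊗]  ⊢ (p0⊥ ⊗ p0⊥), (p0⊥ ⊗ p0⊥), ((p0 ⅋ p0) ⊗ (p0 ⅋ p0))
    [⅋]  ⊢ (p0⊥ ⊗ p0⊥), (p0 ⅋ p0)
      [⊗]  ⊢ p0, p0, (p0⊥ ⊗ p0⊥)
        [Ax]  ⊢ p0, p0⊥
        [Ax]  ⊢ p0, p0⊥
    [⅋]  ⊢ (p0⊥ ⊗ p0⊥), (p0 ⅋ p0)
      [⊗]  ⊢ p0, p0, (p0⊥ ⊗ p0⊥)
        [Ax]  ⊢ p0, p0⊥
        [Ax]  ⊢ p0, p0⊥
  [⊗]  ⊢ p0, p0, (((p0⊥ ⊗ p0⊥) ⅋ p0) ⊗ ((p0⊥ ⊗ p0⊥) ⅋ p0))
    [⅋]  ⊢ p0, ((p0⊥ ⊗ p0⊥) ⅋ p0)
      [⊗]  ⊢ p0, p0, (p0⊥ ⊗ p0⊥)
        [Ax]  ⊢ p0, p0⊥
        [Ax]  ⊢ p0, p0⊥
    [⅋]  ⊢ p0, ((p0⊥ ⊗ p0⊥) ⅋ p0)
      [⊗]  ⊢ p0, p0, (p0⊥ ⊗ p0⊥)
        [Ax]  ⊢ p0, p0⊥
        [Ax]  ⊢ p0, p0⊥

Result: YES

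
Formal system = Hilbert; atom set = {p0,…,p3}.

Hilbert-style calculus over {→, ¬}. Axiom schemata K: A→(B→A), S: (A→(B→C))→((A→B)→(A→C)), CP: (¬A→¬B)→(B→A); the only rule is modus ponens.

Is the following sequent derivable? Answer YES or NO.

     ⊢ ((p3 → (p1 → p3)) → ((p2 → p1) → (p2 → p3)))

Search for a countermodel by truth-table:
  v=0000: Γ:[] Δ:[((p3 → (p1 → p3)) → ((p2 → p1) → (p2 → p3)))=T] refutes=False
  v=0001: Γ:[] Δ:[((p3 → (p1 → p3)) → ((p2 → p1) → (p2 → p3)))=T] refutes=False
  v=0010: Γ:[] Δ:[((p3 → (p1 → p3)) → ((p2 → p1) → (p2 → p3)))=T] refutes=False
  v=0011: Γ:[] Δ:[((p3 → (p1 → p3)) → ((p2 → p1) → (p2 → p3)))=T] refutes=False
  v=0100: Γ:[] Δ:[((p3 → (p1 → p3)) → ((p2 → p1) → (p2 → p3)))=T] refutes=False
  v=0101: Γ:[] Δ:[((p3 → (p1 → p3)) → ((p2 → p1) → (p2 → p3)))=T] refutes=False
  v=0110: Γ:[] Δ:[((p3 → (p1 → p3)) → ((p2 → p1) → (p2 → p3)))=F] refutes=True  ← countermodel

Result: NO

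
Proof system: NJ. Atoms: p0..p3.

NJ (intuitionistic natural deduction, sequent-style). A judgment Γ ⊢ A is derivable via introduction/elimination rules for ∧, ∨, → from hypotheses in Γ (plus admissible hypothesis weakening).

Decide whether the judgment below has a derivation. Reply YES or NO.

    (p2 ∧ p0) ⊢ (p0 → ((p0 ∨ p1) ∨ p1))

Proof tree:
[Wk] (p2 ∧ p0) ⊢ (p0 → ((p0 ∨ p1) ∨ p1))
  [→I]  ⊢ (p0 → ((p0 ∨ p1) ∨ p1))
    [∨I₁] p0 ⊢ ((p0 ∨ p1) ∨ p1)
      [∨I₁] p0 ⊢ (p0 ∨ p1)
        [Ax] p0 ⊢ p0

Result: YES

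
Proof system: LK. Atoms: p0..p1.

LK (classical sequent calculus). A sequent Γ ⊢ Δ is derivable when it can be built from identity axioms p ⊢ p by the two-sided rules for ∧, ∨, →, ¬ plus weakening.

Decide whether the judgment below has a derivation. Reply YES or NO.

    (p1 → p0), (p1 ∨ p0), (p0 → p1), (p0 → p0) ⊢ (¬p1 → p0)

Proof tree:
[→L] (p1 → p0), (p1 ∨ p0), (p0 → p1), (p0 → p0) ⊢ (¬p1 → p0)
  [→L] (p1 ∨ p0), (p0 → p1), (p1 → p0) ⊢ p0
    [→L] (p1 ∨ p0), (p0 → p1) ⊢ p1
      [∨L] (p1 ∨ p0) ⊢ p1, p0
        [Ax] p1 ⊢ p1
        [Ax] p0 ⊢ p0
      [Ax] p1 ⊢ p1
    [Ax] p0 ⊢ p0
  [→R] p0 ⊢ (¬p1 → p0)
    [¬L] p0, ¬p1 ⊢ p0
      [WR] p0 ⊢ p0, p1
        [Ax] p0 ⊢ p0

Result: YES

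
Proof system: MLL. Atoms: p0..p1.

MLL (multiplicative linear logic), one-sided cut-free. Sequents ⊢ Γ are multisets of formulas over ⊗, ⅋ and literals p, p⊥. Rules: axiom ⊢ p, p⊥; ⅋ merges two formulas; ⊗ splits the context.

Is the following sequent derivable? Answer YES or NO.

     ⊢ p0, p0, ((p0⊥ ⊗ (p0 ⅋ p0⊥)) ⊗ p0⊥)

Derivation trace:
[⊗]  ⊢ p0, p0, ((p0⊥ ⊗ (p0 ⅋ p0⊥)) ⊗ p0⊥)
  [⊗]  ⊢ p0, (p0⊥ ⊗ (p0 ⅋ p0⊥))
    [Ax]  ⊢ p0, p0⊥
    [⅋]  ⊢ (p0 ⅋ p0⊥)
      [Ax]  ⊢ p0, p0⊥
  [Ax]  ⊢ p0, p0⊥

Result: YES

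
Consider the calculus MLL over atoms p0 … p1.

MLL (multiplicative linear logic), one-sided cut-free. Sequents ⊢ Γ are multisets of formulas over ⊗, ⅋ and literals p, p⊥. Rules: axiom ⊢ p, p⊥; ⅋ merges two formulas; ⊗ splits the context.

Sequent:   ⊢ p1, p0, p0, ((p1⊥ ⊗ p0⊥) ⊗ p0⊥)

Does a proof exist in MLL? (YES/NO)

Derivation trace:
[⊗]  ⊢ p1, p0, p0, ((p1⊥ ⊗ p0⊥) ⊗ p0⊥)
  [⊗]  ⊢ p1, p0, (p1⊥ ⊗ p0⊥)
    [Ax]  ⊢ p1, p1⊥
    [Ax]  ⊢ p0, p0⊥
  [Ax]  ⊢ p0, p0⊥

Result: YES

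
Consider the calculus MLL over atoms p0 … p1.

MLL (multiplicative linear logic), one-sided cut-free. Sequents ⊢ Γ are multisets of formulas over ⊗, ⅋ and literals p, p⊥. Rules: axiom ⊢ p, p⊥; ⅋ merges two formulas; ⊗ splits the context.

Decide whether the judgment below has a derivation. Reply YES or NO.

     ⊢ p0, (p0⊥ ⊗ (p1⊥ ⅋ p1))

Proof tree:
[⊗]  ⊢ p0, (p0⊥ ⊗ (p1⊥ ⅋ p1))
  [Ax]  ⊢ p0, p0⊥
  [⅋]  ⊢ (p1⊥ ⅋ p1)
    [Ax]  ⊢ p1, p1⊥

Result: YES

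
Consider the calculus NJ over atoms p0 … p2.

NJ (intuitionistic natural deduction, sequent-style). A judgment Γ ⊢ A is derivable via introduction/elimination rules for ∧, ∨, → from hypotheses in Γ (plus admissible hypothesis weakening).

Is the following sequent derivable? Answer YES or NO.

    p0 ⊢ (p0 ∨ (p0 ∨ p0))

Derivation (root first):
[∨I₂] p0 ⊢ (p0 ∨ (p0 ∨ p0))
  [∨I₁] p0 ⊢ (p0 ∨ p0)
    [Ax] p0 ⊢ p0

Result: YES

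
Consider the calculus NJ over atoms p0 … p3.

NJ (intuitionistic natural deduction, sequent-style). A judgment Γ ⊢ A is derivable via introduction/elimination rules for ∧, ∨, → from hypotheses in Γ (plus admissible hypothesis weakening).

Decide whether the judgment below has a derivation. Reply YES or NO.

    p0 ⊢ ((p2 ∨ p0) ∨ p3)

Derivation (root first):
[∨I₁] p0 ⊢ ((p2 ∨ p0) ∨ p3)
  [∨I₂] p0 ⊢ (p2 ∨ p0)
    [Ax] p0 ⊢ p0

Result: YES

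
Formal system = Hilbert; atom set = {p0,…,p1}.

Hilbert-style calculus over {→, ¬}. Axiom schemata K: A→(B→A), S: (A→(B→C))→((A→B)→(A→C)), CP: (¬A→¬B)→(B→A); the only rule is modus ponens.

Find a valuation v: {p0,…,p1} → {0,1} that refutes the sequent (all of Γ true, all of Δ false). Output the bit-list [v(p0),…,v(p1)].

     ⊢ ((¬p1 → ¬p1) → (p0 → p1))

Enumerate valuations to refute Γ ⊢ Δ:
  v=00: Γ:[] Δ:[((¬p1 → ¬p1) → (p0 → p1))=T] refutes=False
  v=01: Γ:[] Δ:[((¬p1 → ¬p1) → (p0 → p1))=T] refutes=False
  v=10: Γ:[] Δ:[((¬p1 → ¬p1) → (p0 → p1))=F] refutes=True  ← countermodel

Result: [1, 0]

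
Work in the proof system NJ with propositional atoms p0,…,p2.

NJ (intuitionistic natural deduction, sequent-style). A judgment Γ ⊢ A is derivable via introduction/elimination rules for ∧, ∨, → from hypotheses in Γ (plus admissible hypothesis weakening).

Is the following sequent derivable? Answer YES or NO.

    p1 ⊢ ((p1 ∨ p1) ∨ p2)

Derivation (root first):
[∨I₁] p1 ⊢ ((p1 ∨ p1) ∨ p2)
  [∨I₁] p1 ⊢ (p1 ∨ p1)
    [Ax] p1 ⊢ p1

Result: YES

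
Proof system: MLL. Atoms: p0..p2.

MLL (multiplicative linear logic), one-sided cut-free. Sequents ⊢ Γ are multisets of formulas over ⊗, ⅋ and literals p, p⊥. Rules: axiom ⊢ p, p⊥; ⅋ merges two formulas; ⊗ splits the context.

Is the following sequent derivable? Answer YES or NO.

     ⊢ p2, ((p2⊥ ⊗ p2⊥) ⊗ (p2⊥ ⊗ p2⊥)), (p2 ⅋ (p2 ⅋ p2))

Derivation (root first):
[⅋]  ⊢ p2, ((p2⊥ ⊗ p2⊥) ⊗ (p2⊥ ⊗ p2⊥)), (p2 ⅋ (p2 ⅋ p2))
  [⅋]  ⊢ p2, p2, ((p2⊥ ⊗ p2⊥) ⊗ (p2⊥ ⊗ p2⊥)), (p2 ⅋ p2)
    [⊗]  ⊢ p2, p2, p2, p2, ((p2⊥ ⊗ p2⊥) ⊗ (p2⊥ ⊗ p2⊥))
      [⊗]  ⊢ p2, p2, (p2⊥ ⊗ p2⊥)
        [Ax]  ⊢ p2, p2⊥
        [Ax]  ⊢ p2, p2⊥
      [⊗]  ⊢ p2, p2, (p2⊥ ⊗ p2⊥)
        [Ax]  ⊢ p2, p2⊥
        [Ax]  ⊢ p2, p2⊥

Result: YES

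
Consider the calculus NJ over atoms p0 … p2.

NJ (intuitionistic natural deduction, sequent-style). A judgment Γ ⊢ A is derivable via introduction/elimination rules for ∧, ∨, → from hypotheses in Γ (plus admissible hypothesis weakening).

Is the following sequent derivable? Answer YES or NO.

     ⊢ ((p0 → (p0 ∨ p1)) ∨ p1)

Derivation trace:
[∨I₁]  ⊢ ((p0 → (p0 ∨ p1)) ∨ p1)
  [→I]  ⊢ (p0 → (p0 ∨ p1))
    [∨I₁] p0 ⊢ (p0 ∨ p1)
      [Ax] p0 ⊢ p0

Result: YES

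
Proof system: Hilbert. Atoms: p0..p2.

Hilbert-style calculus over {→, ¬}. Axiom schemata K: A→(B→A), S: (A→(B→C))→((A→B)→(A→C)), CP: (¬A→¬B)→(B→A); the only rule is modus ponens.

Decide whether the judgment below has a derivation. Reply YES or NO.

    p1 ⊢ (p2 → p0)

Truth-table refutation:
  v=000: Γ:[p1=F] Δ:[(p2 → p0)=T] refutes=False
  v=001: Γ:[p1=F] Δ:[(p2 → p0)=F] refutes=False
  v=010: Γ:[p1=T] Δ:[(p2 → p0)=T] refutes=False
  v=011: Γ:[p1=T] Δ:[(p2 → p0)=F] refutes=True  ← countermodel

Result: NO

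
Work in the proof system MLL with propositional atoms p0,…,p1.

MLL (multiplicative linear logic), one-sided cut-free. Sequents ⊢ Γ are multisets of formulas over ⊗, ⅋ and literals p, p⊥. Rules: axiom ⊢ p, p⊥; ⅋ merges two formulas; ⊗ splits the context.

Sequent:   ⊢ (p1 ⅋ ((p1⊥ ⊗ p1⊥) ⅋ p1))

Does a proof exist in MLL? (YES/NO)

Derivation trace:
[⅋]  ⊢ (p1 ⅋ ((p1⊥ ⊗ p1⊥) ⅋ p1))
  [⅋]  ⊢ p1, ((p1⊥ ⊗ p1⊥) ⅋ p1)
    [⊗]  ⊢ p1, p1, (p1⊥ ⊗ p1⊥)
      [Ax]  ⊢ p1, p1⊥
      [Ax]  ⊢ p1, p1⊥

Result: YES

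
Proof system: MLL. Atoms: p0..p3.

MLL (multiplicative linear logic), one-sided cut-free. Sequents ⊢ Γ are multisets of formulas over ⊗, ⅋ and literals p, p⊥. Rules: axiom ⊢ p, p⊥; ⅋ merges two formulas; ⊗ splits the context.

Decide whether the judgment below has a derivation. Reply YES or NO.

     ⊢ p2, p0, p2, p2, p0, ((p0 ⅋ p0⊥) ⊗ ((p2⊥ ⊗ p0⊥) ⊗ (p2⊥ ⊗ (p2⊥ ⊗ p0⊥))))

Derivation trace:
[⊗]  ⊢ p2, p0, p2, p2, p0, ((p0 ⅋ p0⊥) ⊗ ((p2⊥ ⊗ p0⊥) ⊗ (p2⊥ ⊗ (p2⊥ ⊗ p0⊥))))
  [⅋]  ⊢ (p0 ⅋ p0⊥)
    [Ax]  ⊢ p0, p0⊥
  [⊗]  ⊢ p2, p0, p2, p2, p0, ((p2⊥ ⊗ p0⊥) ⊗ (p2⊥ ⊗ (p2⊥ ⊗ p0⊥)))
    [⊗]  ⊢ p2, p0, (p2⊥ ⊗ p0⊥)
      [Ax]  ⊢ p2, p2⊥
      [Ax]  ⊢ p0, p0⊥
    [⊗]  ⊢ p2, p2, p0, (p2⊥ ⊗ (p2⊥ ⊗ p0⊥))
      [Ax]  ⊢ p2, p2⊥
      [⊗]  ⊢ p2, p0, (p2⊥ ⊗ p0⊥)
        [Ax]  ⊢ p2, p2⊥
        [Ax]  ⊢ p0, p0⊥

Result: YES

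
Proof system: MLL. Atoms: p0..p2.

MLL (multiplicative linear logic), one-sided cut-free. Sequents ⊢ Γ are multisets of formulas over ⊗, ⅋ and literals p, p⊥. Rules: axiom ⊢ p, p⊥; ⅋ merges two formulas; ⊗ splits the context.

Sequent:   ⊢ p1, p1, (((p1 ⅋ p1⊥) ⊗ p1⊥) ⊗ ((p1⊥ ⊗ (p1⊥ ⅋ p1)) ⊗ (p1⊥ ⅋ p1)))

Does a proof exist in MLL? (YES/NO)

Proof tree:
[⊗]  ⊢ p1, p1, (((p1 ⅋ p1⊥) ⊗ p1⊥) ⊗ ((p1⊥ ⊗ (p1⊥ ⅋ p1)) ⊗ (p1⊥ ⅋ p1)))
  [⊗]  ⊢ p1, ((p1 ⅋ p1⊥) ⊗ p1⊥)
    [⅋]  ⊢ (p1 ⅋ p1⊥)
      [Ax]  ⊢ p1, p1⊥
    [Ax]  ⊢ p1, p1⊥
  [⊗]  ⊢ p1, ((p1⊥ ⊗ (p1⊥ ⅋ p1)) ⊗ (p1⊥ ⅋ p1))
    [⊗]  ⊢ p1, (p1⊥ ⊗ (p1⊥ ⅋ p1))
      [Ax]  ⊢ p1, p1⊥
      [⅋]  ⊢ (p1⊥ ⅋ p1)
        [Ax]  ⊢ p1, p1⊥
    [⅋]  ⊢ (p1⊥ ⅋ p1)
      [Ax]  ⊢ p1, p1⊥

Result: YES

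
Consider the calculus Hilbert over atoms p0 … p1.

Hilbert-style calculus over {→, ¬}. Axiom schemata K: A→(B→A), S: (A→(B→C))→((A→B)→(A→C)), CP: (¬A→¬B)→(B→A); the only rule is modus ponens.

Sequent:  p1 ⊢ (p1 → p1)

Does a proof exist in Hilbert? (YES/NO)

Derivation trace:
[MP] p1 ⊢ (p1 → p1)
  [K]  ⊢ (p1 → (p1 → p1))
  [MP] p1 ⊢ p1
    [MP] p1 ⊢ (p1 → p1)
      [K]  ⊢ (p1 → (p1 → p1))
      [Hyp] p1 ⊢ p1
    [MP] p1 ⊢ p1
      [MP] p1 ⊢ (p1 → p1)
        [K]  ⊢ (p1 → (p1 → p1))
        [Hyp] p1 ⊢ p1
      [Hyp] p1 ⊢ p1

Result: YES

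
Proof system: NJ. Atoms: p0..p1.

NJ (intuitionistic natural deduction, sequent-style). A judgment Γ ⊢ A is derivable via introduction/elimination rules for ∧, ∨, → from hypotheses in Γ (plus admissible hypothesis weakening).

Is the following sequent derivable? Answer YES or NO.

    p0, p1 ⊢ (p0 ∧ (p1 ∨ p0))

Derivation trace:
[Wk] p0, p1 ⊢ (p0 ∧ (p1 ∨ p0))
  [∧I] p0 ⊢ (p0 ∧ (p1 ∨ p0))
    [Wk] p0, p0 ⊢ p0
      [Ax] p0 ⊢ p0
    [∨I₂] p0 ⊢ (p1 ∨ p0)
      [Ax] p0 ⊢ p0

Result: YES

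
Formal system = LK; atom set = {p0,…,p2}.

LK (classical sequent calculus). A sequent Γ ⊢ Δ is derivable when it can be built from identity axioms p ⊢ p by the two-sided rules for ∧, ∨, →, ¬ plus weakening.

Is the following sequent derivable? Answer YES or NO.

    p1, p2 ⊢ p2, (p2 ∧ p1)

Proof tree:
[∧R] p1, p2 ⊢ p2, (p2 ∧ p1)
  [WR] p2 ⊢ p2, p2
    [Ax] p2 ⊢ p2
  [Ax] p1 ⊢ p1

Result: YES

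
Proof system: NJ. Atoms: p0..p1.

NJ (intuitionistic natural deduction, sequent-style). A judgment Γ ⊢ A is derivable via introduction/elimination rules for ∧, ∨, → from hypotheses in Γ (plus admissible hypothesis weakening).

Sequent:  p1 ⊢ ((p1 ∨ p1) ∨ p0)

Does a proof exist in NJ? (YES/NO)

Derivation trace:
[∨I₁] p1 ⊢ ((p1 ∨ p1) ∨ p0)
  [∨I₂] p1 ⊢ (p1 ∨ p1)
    [Ax] p1 ⊢ p1

Result: YES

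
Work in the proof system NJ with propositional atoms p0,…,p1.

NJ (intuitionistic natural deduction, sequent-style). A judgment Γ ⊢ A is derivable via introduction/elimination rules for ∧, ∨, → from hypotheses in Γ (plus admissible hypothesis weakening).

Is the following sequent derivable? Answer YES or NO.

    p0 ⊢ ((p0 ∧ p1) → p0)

Derivation trace:
[→I] p0 ⊢ ((p0 ∧ p1) → p0)
  [Wk] p0, (p0 ∧ p1) ⊢ p0
    [Ax] p0 ⊢ p0

Result: YES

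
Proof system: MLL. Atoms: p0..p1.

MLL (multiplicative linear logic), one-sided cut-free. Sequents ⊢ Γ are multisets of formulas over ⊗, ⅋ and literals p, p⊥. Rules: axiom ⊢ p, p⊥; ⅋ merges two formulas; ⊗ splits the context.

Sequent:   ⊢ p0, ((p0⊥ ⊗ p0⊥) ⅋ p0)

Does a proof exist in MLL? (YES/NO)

Proof tree:
[⅋]  ⊢ p0, ((p0⊥ ⊗ p0⊥) ⅋ p0)
  [⊗]  ⊢ p0, p0, (p0⊥ ⊗ p0⊥)
    [Ax]  ⊢ p0, p0⊥
    [Ax]  ⊢ p0, p0⊥

Result: YES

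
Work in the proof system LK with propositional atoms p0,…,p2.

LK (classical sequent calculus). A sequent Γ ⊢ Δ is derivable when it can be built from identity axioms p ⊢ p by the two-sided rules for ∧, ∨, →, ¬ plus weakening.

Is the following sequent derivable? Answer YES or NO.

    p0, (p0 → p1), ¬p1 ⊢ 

Derivation (root first):
[¬L] p0, (p0 → p1), ¬p1 ⊢ 
  [→L] p0, (p0 → p1) ⊢ p1
    [Ax] p0 ⊢ p0
    [Ax] p1 ⊢ p1

Result: YES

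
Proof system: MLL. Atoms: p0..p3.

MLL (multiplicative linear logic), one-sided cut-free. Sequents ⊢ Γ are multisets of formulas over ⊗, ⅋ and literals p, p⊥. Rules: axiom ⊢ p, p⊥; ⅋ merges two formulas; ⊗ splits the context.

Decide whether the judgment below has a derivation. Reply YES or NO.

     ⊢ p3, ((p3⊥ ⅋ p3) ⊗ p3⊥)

Derivation trace:
[⊗]  ⊢ p3, ((p3⊥ ⅋ p3) ⊗ p3⊥)
  [⅋]  ⊢ (p3⊥ ⅋ p3)
    [Ax]  ⊢ p3, p3⊥
  [Ax]  ⊢ p3, p3⊥

Result: YES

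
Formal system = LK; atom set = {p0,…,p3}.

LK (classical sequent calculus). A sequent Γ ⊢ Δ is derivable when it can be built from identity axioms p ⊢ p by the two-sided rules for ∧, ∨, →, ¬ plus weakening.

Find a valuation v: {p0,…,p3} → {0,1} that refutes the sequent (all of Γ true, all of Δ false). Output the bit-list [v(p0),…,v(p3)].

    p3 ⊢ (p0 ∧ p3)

Truth-table refutation:
  v=0000: Γ:[p3=F] Δ:[(p0 ∧ p3)=F] refutes=False
  v=0001: Γ:[p3=T] Δ:[(p0 ∧ p3)=F] refutes=True  ← countermodel

Result: [0, 0, 0, 1]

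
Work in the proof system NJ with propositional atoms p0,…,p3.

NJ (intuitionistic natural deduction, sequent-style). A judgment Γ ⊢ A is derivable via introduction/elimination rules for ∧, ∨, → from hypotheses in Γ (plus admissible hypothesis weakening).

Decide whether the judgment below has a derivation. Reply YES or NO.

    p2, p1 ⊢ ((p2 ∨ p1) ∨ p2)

Proof tree:
[Wk] p2, p1 ⊢ ((p2 ∨ p1) ∨ p2)
  [∨I₁] p2 ⊢ ((p2 ∨ p1) ∨ p2)
    [∨I₁] p2 ⊢ (p2 ∨ p1)
      [Ax] p2 ⊢ p2

Result: YES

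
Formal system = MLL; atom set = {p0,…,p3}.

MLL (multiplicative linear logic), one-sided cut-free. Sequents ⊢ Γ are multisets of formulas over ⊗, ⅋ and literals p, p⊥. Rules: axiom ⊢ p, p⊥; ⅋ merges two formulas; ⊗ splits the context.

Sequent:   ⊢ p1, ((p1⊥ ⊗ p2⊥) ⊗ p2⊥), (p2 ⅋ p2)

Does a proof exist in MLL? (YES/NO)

Derivation trace:
[⅋]  ⊢ p1, ((p1⊥ ⊗ p2⊥) ⊗ p2⊥), (p2 ⅋ p2)
  [⊗]  ⊢ p1, p2, p2, ((p1⊥ ⊗ p2⊥) ⊗ p2⊥)
    [⊗]  ⊢ p1, p2, (p1⊥ ⊗ p2⊥)
      [Ax]  ⊢ p1, p1⊥
      [Ax]  ⊢ p2, p2⊥
    [Ax]  ⊢ p2, p2⊥

Result: YES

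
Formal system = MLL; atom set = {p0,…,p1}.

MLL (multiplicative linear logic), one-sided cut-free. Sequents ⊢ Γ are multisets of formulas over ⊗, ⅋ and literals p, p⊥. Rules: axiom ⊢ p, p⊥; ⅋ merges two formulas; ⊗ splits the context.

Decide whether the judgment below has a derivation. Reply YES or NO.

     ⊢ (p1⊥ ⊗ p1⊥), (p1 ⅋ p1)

Derivation (root first):
[⅋]  ⊢ (p1⊥ ⊗ p1⊥), (p1 ⅋ p1)
  [⊗]  ⊢ p1, p1, (p1⊥ ⊗ p1⊥)
    [Ax]  ⊢ p1, p1⊥
    [Ax]  ⊢ p1, p1⊥

Result: YES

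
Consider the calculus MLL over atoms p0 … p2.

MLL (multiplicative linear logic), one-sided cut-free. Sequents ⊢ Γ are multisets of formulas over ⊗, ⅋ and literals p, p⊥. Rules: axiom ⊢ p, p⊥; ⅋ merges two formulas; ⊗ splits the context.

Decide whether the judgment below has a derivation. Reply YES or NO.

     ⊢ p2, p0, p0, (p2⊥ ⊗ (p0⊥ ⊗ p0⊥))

Derivation trace:
[⊗]  ⊢ p2, p0, p0, (p2⊥ ⊗ (p0⊥ ⊗ p0⊥))
  [Ax]  ⊢ p2, p2⊥
  [⊗]  ⊢ p0, p0, (p0⊥ ⊗ p0⊥)
    [Ax]  ⊢ p0, p0⊥
    [Ax]  ⊢ p0, p0⊥

Result: YES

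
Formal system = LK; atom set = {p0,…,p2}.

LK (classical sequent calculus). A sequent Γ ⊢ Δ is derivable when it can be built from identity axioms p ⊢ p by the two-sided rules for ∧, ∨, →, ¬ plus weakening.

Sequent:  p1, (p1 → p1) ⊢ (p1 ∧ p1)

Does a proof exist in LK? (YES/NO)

Derivation (root first):
[∧R] p1, (p1 → p1) ⊢ (p1 ∧ p1)
  [Ax] p1 ⊢ p1
  [→L] p1, (p1 → p1) ⊢ p1
    [Ax] p1 ⊢ p1
    [Ax] p1 ⊢ p1

Result: YES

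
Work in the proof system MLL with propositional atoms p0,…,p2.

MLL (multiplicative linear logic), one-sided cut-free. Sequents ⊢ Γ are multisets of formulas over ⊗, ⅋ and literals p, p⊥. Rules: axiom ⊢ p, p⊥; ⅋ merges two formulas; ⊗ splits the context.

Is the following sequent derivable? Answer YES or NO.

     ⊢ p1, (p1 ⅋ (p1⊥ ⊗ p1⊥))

Proof tree:
[⅋]  ⊢ p1, (p1 ⅋ (p1⊥ ⊗ p1⊥))
  [⊗]  ⊢ p1, p1, (p1⊥ ⊗ p1⊥)
    [Ax]  ⊢ p1, p1⊥
    [Ax]  ⊢ p1, p1⊥

Result: YES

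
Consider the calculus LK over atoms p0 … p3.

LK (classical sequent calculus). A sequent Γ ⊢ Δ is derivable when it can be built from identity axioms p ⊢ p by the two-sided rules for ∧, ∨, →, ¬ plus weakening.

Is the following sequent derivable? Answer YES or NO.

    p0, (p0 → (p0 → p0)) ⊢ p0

Derivation (root first):
[→L] p0, (p0 → (p0 → p0)) ⊢ p0
  [Ax] p0 ⊢ p0
  [→L] p0, (p0 → p0) ⊢ p0
    [Ax] p0 ⊢ p0
    [Ax] p0 ⊢ p0

Result: YES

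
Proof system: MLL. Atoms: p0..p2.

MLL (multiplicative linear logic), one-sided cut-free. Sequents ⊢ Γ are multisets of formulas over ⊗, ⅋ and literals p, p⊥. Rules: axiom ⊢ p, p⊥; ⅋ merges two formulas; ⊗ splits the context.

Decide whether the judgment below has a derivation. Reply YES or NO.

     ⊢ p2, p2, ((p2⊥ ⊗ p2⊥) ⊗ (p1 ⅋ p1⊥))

Derivation trace:
[⊗]  ⊢ p2, p2, ((p2⊥ ⊗ p2⊥) ⊗ (p1 ⅋ p1⊥))
  [⊗]  ⊢ p2, p2, (p2⊥ ⊗ p2⊥)
    [Ax]  ⊢ p2, p2⊥
    [Ax]  ⊢ p2, p2⊥
  [⅋]  ⊢ (p1 ⅋ p1⊥)
    [Ax]  ⊢ p1, p1⊥

Result: YES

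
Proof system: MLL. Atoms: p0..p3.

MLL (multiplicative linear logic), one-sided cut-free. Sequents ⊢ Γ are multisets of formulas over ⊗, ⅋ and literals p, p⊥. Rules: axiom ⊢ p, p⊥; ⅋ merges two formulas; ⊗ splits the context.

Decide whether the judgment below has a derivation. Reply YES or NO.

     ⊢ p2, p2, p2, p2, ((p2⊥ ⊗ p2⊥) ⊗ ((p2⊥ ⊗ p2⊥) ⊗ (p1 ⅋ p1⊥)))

Derivation (root first):
[⊗]  ⊢ p2, p2, p2, p2, ((p2⊥ ⊗ p2⊥) ⊗ ((p2⊥ ⊗ p2⊥) ⊗ (p1 ⅋ p1⊥)))
  [⊗]  ⊢ p2, p2, (p2⊥ ⊗ p2⊥)
    [Ax]  ⊢ p2, p2⊥
    [Ax]  ⊢ p2, p2⊥
  [⊗]  ⊢ p2, p2, ((p2⊥ ⊗ p2⊥) ⊗ (p1 ⅋ p1⊥))
    [⊗]  ⊢ p2, p2, (p2⊥ ⊗ p2⊥)
      [Ax]  ⊢ p2, p2⊥
      [Ax]  ⊢ p2, p2⊥
    [⅋]  ⊢ (p1 ⅋ p1⊥)
      [Ax]  ⊢ p1, p1⊥

Result: YES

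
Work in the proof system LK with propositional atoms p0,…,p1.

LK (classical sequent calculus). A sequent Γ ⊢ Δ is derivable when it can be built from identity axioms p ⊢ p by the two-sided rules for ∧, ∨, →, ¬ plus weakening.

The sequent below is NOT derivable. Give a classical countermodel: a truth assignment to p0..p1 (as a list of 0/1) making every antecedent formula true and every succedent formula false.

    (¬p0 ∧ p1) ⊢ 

Truth-table refutation:
  v=00: Γ:[(¬p0 ∧ p1)=F] Δ:[] refutes=False
  v=01: Γ:[(¬p0 ∧ p1)=T] Δ:[] refutes=True  ← countermodel

Result: [0, 1]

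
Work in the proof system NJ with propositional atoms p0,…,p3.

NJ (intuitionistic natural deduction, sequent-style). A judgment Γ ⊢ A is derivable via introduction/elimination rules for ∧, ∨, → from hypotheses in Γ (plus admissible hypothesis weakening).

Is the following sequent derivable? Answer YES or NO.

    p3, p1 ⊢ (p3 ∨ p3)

Derivation trace:
[Wk] p3, p1 ⊢ (p3 ∨ p3)
  [∨I₁] p3 ⊢ (p3 ∨ p3)
    [Ax] p3 ⊢ p3

Result: YES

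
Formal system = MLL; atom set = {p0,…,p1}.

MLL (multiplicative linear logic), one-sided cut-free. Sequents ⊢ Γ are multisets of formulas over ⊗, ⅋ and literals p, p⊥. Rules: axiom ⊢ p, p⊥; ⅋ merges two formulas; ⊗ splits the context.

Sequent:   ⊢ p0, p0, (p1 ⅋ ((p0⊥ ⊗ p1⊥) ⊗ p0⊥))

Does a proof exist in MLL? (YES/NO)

Derivation (root first):
[⅋]  ⊢ p0, p0, (p1 ⅋ ((p0⊥ ⊗ p1⊥) ⊗ p0⊥))
  [⊗]  ⊢ p0, p1, p0, ((p0⊥ ⊗ p1⊥) ⊗ p0⊥)
    [⊗]  ⊢ p0, p1, (p0⊥ ⊗ p1⊥)
      [Ax]  ⊢ p0, p0⊥
      [Ax]  ⊢ p1, p1⊥
    [Ax]  ⊢ p0, p0⊥

Result: YES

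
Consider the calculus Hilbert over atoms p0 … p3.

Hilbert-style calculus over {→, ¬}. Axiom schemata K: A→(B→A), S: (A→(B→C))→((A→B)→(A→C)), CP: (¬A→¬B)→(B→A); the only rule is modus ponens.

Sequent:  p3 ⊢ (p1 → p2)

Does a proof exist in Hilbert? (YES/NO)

Enumerate valuations to refute Γ ⊢ Δ:
  v=0000: Γ:[p3=F] Δ:[(p1 → p2)=T] refutes=False
  v=0001: Γ:[p3=T] Δ:[(p1 → p2)=T] refutes=False
  v=0010: Γ:[p3=F] Δ:[(p1 → p2)=T] refutes=False
  v=0011: Γ:[p3=T] Δ:[(p1 → p2)=T] refutes=False
  v=0100: Γ:[p3=F] Δ:[(p1 → p2)=F] refutes=False
  v=0101: Γ:[p3=T] Δ:[(p1 → p2)=F] refutes=True  ← countermodel

Result: NO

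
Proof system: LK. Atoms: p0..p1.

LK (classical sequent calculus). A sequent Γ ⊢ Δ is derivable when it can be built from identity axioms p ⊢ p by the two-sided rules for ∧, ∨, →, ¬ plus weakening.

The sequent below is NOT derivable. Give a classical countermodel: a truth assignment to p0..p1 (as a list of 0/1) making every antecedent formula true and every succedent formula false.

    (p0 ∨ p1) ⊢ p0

Truth-table refutation:
  v=00: Γ:[(p0 ∨ p1)=F] Δ:[p0=F] refutes=False
  v=01: Γ:[(p0 ∨ p1)=T] Δ:[p0=F] refutes=True  ← countermodel

Result: [0, 1]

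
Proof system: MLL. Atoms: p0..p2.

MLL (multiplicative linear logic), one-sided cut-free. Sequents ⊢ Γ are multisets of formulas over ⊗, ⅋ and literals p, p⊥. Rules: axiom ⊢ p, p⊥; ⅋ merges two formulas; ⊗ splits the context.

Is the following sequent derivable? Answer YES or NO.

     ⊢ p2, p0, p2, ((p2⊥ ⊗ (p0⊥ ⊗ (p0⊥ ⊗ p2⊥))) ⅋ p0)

Proof tree:
[⅋]  ⊢ p2, p0, p2, ((p2⊥ ⊗ (p0⊥ ⊗ (p0⊥ ⊗ p2⊥))) ⅋ p0)
  [⊗]  ⊢ p2, p0, p0, p2, (p2⊥ ⊗ (p0⊥ ⊗ (p0⊥ ⊗ p2⊥)))
    [Ax]  ⊢ p2, p2⊥
    [⊗]  ⊢ p0, p0, p2, (p0⊥ ⊗ (p0⊥ ⊗ p2⊥))
      [Ax]  ⊢ p0, p0⊥
      [⊗]  ⊢ p0, p2, (p0⊥ ⊗ p2⊥)
        [Ax]  ⊢ p0, p0⊥
        [Ax]  ⊢ p2, p2⊥

Result: YES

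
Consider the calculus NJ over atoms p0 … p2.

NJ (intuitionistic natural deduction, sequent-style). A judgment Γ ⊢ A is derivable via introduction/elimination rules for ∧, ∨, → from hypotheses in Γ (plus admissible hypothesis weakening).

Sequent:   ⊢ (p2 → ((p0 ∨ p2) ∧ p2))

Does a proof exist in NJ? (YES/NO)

Proof tree:
[→I]  ⊢ (p2 → ((p0 ∨ p2) ∧ p2))
  [∧I] p2 ⊢ ((p0 ∨ p2) ∧ p2)
    [∨I₂] p2 ⊢ (p0 ∨ p2)
      [Ax] p2 ⊢ p2
    [Ax] p2 ⊢ p2

Result: YES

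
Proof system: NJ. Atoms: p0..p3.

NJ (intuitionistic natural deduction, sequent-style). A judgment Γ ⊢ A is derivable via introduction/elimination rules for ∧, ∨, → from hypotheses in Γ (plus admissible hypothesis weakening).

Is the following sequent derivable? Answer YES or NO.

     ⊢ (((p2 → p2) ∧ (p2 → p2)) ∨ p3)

Derivation (root first):
[∨I₁]  ⊢ (((p2 → p2) ∧ (p2 → p2)) ∨ p3)
  [∧I]  ⊢ ((p2 → p2) ∧ (p2 → p2))
    [→I]  ⊢ (p2 → p2)
      [Ax] p2 ⊢ p2
    [→I]  ⊢ (p2 → p2)
      [Ax] p2 ⊢ p2

Result: YES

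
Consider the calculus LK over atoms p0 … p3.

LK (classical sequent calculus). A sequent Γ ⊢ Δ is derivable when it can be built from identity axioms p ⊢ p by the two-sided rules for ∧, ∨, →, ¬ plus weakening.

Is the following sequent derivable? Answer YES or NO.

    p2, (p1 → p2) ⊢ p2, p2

Derivation (root first):
[WR] p2, (p1 → p2) ⊢ p2, p2
  [→L] p2, (p1 → p2) ⊢ p2
    [WR] p2 ⊢ p2, p1
      [Ax] p2 ⊢ p2
    [Ax] p2 ⊢ p2

Result: YES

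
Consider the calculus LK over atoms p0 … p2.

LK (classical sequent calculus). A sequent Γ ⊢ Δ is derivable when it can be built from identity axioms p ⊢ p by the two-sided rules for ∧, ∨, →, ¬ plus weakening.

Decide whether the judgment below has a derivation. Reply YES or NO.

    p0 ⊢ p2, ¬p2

Derivation trace:
[WL] p0 ⊢ p2, ¬p2
  [¬R]  ⊢ p2, ¬p2
    [Ax] p2 ⊢ p2

Result: YES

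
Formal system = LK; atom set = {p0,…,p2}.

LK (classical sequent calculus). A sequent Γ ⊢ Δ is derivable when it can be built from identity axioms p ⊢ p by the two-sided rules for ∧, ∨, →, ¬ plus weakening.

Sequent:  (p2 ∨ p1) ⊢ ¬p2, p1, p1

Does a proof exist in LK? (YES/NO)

Truth-table refutation:
  v=000: Γ:[(p2 ∨ p1)=F] Δ:[¬p2=T, p1=F, p1=F] refutes=False
  v=001: Γ:[(p2 ∨ p1)=T] Δ:[¬p2=F, p1=F, p1=F] refutes=True  ← countermodel

Result: NO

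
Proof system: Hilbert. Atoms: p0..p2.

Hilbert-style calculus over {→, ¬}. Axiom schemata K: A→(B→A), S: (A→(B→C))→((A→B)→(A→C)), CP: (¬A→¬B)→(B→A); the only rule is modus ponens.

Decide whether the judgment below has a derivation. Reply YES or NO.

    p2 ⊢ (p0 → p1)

Enumerate valuations to refute Γ ⊢ Δ:
  v=000: Γ:[p2=F] Δ:[(p0 → p1)=T] refutes=False
  v=001: Γ:[p2=T] Δ:[(p0 → p1)=T] refutes=False
  v=010: Γ:[p2=F] Δ:[(p0 → p1)=T] refutes=False
  v=011: Γ:[p2=T] Δ:[(p0 → p1)=T] refutes=False
  v=100: Γ:[p2=F] Δ:[(p0 → p1)=F] refutes=False
  v=101: Γ:[p2=T] Δ:[(p0 → p1)=F] refutes=True  ← countermodel

Result: NO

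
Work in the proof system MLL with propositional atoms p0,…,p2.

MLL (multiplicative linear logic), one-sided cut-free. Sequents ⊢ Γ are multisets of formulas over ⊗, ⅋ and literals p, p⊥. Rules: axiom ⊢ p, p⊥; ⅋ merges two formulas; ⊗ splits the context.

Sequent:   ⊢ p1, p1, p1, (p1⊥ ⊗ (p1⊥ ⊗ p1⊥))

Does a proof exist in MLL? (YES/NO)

Derivation (root first):
[⊗]  ⊢ p1, p1, p1, (p1⊥ ⊗ (p1⊥ ⊗ p1⊥))
  [Ax]  ⊢ p1, p1⊥
  [⊗]  ⊢ p1, p1, (p1⊥ ⊗ p1⊥)
    [Ax]  ⊢ p1, p1⊥
    [Ax]  ⊢ p1, p1⊥

Result: YES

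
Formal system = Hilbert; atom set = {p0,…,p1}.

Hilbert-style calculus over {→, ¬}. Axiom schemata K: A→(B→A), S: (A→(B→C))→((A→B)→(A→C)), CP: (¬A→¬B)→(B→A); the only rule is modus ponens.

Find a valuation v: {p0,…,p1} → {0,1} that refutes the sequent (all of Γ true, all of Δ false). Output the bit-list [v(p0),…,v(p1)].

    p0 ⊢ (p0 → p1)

Enumerate valuations to refute Γ ⊢ Δ:
  v=00: Γ:[p0=F] Δ:[(p0 → p1)=T] refutes=False
  v=01: Γ:[p0=F] Δ:[(p0 → p1)=T] refutes=False
  v=10: Γ:[p0=T] Δ:[(p0 → p1)=F] refutes=True  ← countermodel

Result: [1, 0]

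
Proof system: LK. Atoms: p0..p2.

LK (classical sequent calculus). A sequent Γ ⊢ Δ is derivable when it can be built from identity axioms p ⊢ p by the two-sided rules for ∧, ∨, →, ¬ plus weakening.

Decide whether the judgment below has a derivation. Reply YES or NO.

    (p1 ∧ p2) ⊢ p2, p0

Derivation (root first):
[∧L] (p1 ∧ p2) ⊢ p2, p0
  [WL] p2, p1 ⊢ p2, p0
    [WR] p2 ⊢ p2, p0
      [Ax] p2 ⊢ p2

Result: YES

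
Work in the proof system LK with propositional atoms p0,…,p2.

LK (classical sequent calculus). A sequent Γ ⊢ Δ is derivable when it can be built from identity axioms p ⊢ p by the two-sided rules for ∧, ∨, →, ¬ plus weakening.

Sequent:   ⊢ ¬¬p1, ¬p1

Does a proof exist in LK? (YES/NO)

Derivation trace:
[¬R]  ⊢ ¬¬p1, ¬p1
  [¬R] p1 ⊢ ¬¬p1
    [¬L] p1, ¬p1 ⊢ 
      [Ax] p1 ⊢ p1

Result: YES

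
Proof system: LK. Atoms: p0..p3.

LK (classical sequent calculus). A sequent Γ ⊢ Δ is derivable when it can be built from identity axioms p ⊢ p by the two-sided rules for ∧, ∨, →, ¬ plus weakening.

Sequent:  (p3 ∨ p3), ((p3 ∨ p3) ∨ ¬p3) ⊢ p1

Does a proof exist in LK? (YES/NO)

Truth-table refutation:
  v=0000: Γ:[(p3 ∨ p3)=F, ((p3 ∨ p3) ∨ ¬p3)=T] Δ:[p1=F] refutes=False
  v=0001: Γ:[(p3 ∨ p3)=T, ((p3 ∨ p3) ∨ ¬p3)=T] Δ:[p1=F] refutes=True  ← countermodel

Result: NO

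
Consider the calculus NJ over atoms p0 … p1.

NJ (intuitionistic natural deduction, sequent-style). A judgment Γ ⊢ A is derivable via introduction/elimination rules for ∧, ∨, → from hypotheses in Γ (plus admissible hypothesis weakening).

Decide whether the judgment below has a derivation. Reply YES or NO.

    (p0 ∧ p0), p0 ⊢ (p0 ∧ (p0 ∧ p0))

Proof tree:
[∧I] (p0 ∧ p0), p0 ⊢ (p0 ∧ (p0 ∧ p0))
  [Ax] p0 ⊢ p0
  [∧I] (p0 ∧ p0), p0 ⊢ (p0 ∧ p0)
    [Ax] p0 ⊢ p0
    [Wk] p0, (p0 ∧ p0) ⊢ p0
      [Ax] p0 ⊢ p0

Result: YES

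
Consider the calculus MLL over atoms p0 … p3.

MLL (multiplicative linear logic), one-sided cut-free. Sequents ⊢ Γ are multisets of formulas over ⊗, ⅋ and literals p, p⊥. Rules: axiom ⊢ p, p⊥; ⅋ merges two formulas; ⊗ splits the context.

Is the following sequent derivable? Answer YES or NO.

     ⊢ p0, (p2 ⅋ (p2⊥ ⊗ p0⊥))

Proof tree:
[⅋]  ⊢ p0, (p2 ⅋ (p2⊥ ⊗ p0⊥))
  [⊗]  ⊢ p2, p0, (p2⊥ ⊗ p0⊥)
    [Ax]  ⊢ p2, p2⊥
    [Ax]  ⊢ p0, p0⊥

Result: YES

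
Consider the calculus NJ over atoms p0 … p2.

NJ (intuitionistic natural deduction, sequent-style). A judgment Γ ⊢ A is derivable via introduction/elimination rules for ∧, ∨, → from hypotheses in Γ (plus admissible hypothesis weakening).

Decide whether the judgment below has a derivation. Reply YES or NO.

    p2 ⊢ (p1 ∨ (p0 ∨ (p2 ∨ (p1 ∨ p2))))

Proof tree:
[∨I₂] p2 ⊢ (p1 ∨ (p0 ∨ (p2 ∨ (p1 ∨ p2))))
  [∨I₂] p2 ⊢ (p0 ∨ (p2 ∨ (p1 ∨ p2)))
    [∨I₂] p2 ⊢ (p2 ∨ (p1 ∨ p2))
      [∨I₂] p2 ⊢ (p1 ∨ p2)
        [Ax] p2 ⊢ p2

Result: YES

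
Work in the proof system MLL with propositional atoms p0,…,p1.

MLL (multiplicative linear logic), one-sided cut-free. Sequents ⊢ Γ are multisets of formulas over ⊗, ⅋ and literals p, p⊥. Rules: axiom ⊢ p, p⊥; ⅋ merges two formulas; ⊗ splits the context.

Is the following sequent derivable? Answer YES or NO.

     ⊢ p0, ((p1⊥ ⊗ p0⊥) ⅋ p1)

Proof tree:
[⅋]  ⊢ p0, ((p1⊥ ⊗ p0⊥) ⅋ p1)
  [⊗]  ⊢ p1, p0, (p1⊥ ⊗ p0⊥)
    [Ax]  ⊢ p1, p1⊥
    [Ax]  ⊢ p0, p0⊥

Result: YES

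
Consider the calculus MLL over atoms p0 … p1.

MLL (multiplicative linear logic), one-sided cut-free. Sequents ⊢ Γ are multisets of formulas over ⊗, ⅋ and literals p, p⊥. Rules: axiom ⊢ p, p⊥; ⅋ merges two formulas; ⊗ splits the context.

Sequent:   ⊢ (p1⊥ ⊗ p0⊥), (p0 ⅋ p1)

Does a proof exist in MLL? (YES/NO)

Proof tree:
[⅋]  ⊢ (p1⊥ ⊗ p0⊥), (p0 ⅋ p1)
  [⊗]  ⊢ p1, p0, (p1⊥ ⊗ p0⊥)
    [Ax]  ⊢ p1, p1⊥
    [Ax]  ⊢ p0, p0⊥

Result: YES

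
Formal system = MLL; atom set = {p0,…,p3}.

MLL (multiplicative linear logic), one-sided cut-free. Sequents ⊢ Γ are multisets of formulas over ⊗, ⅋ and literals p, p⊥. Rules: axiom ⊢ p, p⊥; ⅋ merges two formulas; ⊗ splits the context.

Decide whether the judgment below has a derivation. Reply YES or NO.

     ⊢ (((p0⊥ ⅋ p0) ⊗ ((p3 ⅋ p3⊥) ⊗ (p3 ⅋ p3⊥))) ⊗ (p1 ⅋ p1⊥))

Derivation (root first):
[⊗]  ⊢ (((p0⊥ ⅋ p0) ⊗ ((p3 ⅋ p3⊥) ⊗ (p3 ⅋ p3⊥))) ⊗ (p1 ⅋ p1⊥))
  [⊗]  ⊢ ((p0⊥ ⅋ p0) ⊗ ((p3 ⅋ p3⊥) ⊗ (p3 ⅋ p3⊥)))
    [⅋]  ⊢ (p0⊥ ⅋ p0)
      [Ax]  ⊢ p0, p0⊥
    [⊗]  ⊢ ((p3 ⅋ p3⊥) ⊗ (p3 ⅋ p3⊥))
      [⅋]  ⊢ (p3 ⅋ p3⊥)
        [Ax]  ⊢ p3, p3⊥
      [⅋]  ⊢ (p3 ⅋ p3⊥)
        [Ax]  ⊢ p3, p3⊥
  [⅋]  ⊢ (p1 ⅋ p1⊥)
    [Ax]  ⊢ p1, p1⊥

Result: YES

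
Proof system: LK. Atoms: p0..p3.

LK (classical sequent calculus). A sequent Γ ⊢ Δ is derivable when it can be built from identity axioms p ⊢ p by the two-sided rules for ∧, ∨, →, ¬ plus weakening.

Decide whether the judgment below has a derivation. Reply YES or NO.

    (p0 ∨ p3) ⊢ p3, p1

Truth-table refutation:
  v=0000: Γ:[(p0 ∨ p3)=F] Δ:[p3=F, p1=F] refutes=False
  v=0001: Γ:[(p0 ∨ p3)=T] Δ:[p3=T, p1=F] refutes=False
  v=0010: Γ:[(p0 ∨ p3)=F] Δ:[p3=F, p1=F] refutes=False
  v=0011: Γ:[(p0 ∨ p3)=T] Δ:[p3=T, p1=F] refutes=False
  v=0100: Γ:[(p0 ∨ p3)=F] Δ:[p3=F, p1=T] refutes=False
  v=0101: Γ:[(p0 ∨ p3)=T] Δ:[p3=T, p1=T] refutes=False
  v=0110: Γ:[(p0 ∨ p3)=F] Δ:[p3=F, p1=T] refutes=False
  v=0111: Γ:[(p0 ∨ p3)=T] Δ:[p3=T, p1=T] refutes=False
  v=1000: Γ:[(p0 ∨ p3)=T] Δ:[p3=F, p1=F] refutes=True  ← countermodel

Result: NO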